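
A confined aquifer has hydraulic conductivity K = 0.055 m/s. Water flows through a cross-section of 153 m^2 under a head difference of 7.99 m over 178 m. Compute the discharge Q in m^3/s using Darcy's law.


Darcy's law: Q = K * A * i, where i = dh/L.
Hydraulic gradient i = 7.99 / 178 = 0.044888.
Q = 0.055 * 153 * 0.044888
  = 0.3777 m^3/s.

0.3777


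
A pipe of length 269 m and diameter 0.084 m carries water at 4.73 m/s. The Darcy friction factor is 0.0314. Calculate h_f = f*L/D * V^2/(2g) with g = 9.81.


Darcy-Weisbach equation: h_f = f * (L/D) * V^2/(2g).
f * L/D = 0.0314 * 269/0.084 = 100.5548.
V^2/(2g) = 4.73^2 / (2*9.81) = 22.3729 / 19.62 = 1.1403 m.
h_f = 100.5548 * 1.1403 = 114.664 m.

114.664


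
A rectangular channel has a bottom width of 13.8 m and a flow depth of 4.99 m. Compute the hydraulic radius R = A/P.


For a rectangular section:
Flow area A = b * y = 13.8 * 4.99 = 68.86 m^2.
Wetted perimeter P = b + 2y = 13.8 + 2*4.99 = 23.78 m.
Hydraulic radius R = A/P = 68.86 / 23.78 = 2.8958 m.

2.8958


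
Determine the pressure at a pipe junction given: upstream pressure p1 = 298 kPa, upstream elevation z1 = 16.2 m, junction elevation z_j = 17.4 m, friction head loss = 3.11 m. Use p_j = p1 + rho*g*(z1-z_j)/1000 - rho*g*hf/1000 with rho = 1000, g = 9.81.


Junction pressure: p_j = p1 + rho*g*(z1 - z_j)/1000 - rho*g*hf/1000.
Elevation term = 1000*9.81*(16.2 - 17.4)/1000 = -11.772 kPa.
Friction term = 1000*9.81*3.11/1000 = 30.509 kPa.
p_j = 298 + -11.772 - 30.509 = 255.72 kPa.

255.72


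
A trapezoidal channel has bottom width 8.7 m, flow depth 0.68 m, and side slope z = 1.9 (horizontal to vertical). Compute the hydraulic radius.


For a trapezoidal section with side slope z:
A = (b + z*y)*y = (8.7 + 1.9*0.68)*0.68 = 6.795 m^2.
P = b + 2*y*sqrt(1 + z^2) = 8.7 + 2*0.68*sqrt(1 + 1.9^2) = 11.62 m.
R = A/P = 6.795 / 11.62 = 0.5847 m.

0.5847


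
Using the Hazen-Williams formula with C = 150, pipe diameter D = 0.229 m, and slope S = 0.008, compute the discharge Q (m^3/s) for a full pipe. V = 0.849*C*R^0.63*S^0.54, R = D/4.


For a full circular pipe, R = D/4 = 0.229/4 = 0.0573 m.
V = 0.849 * 150 * 0.0573^0.63 * 0.008^0.54
  = 0.849 * 150 * 0.164968 * 0.073734
  = 1.5491 m/s.
Pipe area A = pi*D^2/4 = pi*0.229^2/4 = 0.0412 m^2.
Q = A * V = 0.0412 * 1.5491 = 0.0638 m^3/s.

0.0638


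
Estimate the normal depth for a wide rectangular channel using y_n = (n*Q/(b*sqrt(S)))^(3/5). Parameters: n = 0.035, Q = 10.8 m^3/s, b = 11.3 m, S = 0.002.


We use the wide-channel approximation y_n = (n*Q/(b*sqrt(S)))^(3/5).
sqrt(S) = sqrt(0.002) = 0.044721.
Numerator: n*Q = 0.035 * 10.8 = 0.378.
Denominator: b*sqrt(S) = 11.3 * 0.044721 = 0.505347.
arg = 0.748.
y_n = 0.748^(3/5) = 0.8401 m.

0.8401


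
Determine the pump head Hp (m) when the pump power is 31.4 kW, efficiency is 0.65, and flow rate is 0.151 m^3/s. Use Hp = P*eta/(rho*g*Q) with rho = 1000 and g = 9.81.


Pump head formula: Hp = P * eta / (rho * g * Q).
Numerator: P * eta = 31.4 * 1000 * 0.65 = 20410.0 W.
Denominator: rho * g * Q = 1000 * 9.81 * 0.151 = 1481.31.
Hp = 20410.0 / 1481.31 = 13.78 m.

13.78


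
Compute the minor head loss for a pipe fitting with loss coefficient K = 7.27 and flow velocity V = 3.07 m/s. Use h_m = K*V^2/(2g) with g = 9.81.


Minor loss formula: h_m = K * V^2/(2g).
V^2 = 3.07^2 = 9.4249.
V^2/(2g) = 9.4249 / 19.62 = 0.4804 m.
h_m = 7.27 * 0.4804 = 3.4923 m.

3.4923


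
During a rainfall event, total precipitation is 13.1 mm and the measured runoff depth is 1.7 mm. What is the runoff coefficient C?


The runoff coefficient C = runoff depth / rainfall depth.
C = 1.7 / 13.1
  = 0.1298.

0.1298


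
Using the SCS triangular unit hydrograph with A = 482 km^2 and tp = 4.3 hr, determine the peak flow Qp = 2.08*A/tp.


SCS formula: Qp = 2.08 * A / tp.
Qp = 2.08 * 482 / 4.3
   = 1002.56 / 4.3
   = 233.15 m^3/s per cm.

233.15


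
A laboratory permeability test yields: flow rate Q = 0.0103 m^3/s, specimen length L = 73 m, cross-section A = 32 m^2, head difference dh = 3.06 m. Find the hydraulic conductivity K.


From K = Q*L / (A*dh):
Numerator: Q*L = 0.0103 * 73 = 0.7519.
Denominator: A*dh = 32 * 3.06 = 97.92.
K = 0.7519 / 97.92 = 0.007679 m/s.

0.007679


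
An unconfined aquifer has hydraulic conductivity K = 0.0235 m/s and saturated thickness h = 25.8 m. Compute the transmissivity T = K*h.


Transmissivity is defined as T = K * h.
T = 0.0235 * 25.8
  = 0.6063 m^2/s.

0.6063


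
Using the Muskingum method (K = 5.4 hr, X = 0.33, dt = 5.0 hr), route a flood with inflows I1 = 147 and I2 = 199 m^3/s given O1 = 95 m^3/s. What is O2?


Muskingum coefficients:
denom = 2*K*(1-X) + dt = 2*5.4*(1-0.33) + 5.0 = 12.236.
C0 = (dt - 2*K*X)/denom = (5.0 - 2*5.4*0.33)/12.236 = 0.1174.
C1 = (dt + 2*K*X)/denom = (5.0 + 2*5.4*0.33)/12.236 = 0.6999.
C2 = (2*K*(1-X) - dt)/denom = 0.1827.
O2 = C0*I2 + C1*I1 + C2*O1
   = 0.1174*199 + 0.6999*147 + 0.1827*95
   = 143.6 m^3/s.

143.6


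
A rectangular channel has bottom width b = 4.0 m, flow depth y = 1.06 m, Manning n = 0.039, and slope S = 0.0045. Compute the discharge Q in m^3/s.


For a rectangular channel, the cross-sectional area A = b * y = 4.0 * 1.06 = 4.24 m^2.
The wetted perimeter P = b + 2y = 4.0 + 2*1.06 = 6.12 m.
Hydraulic radius R = A/P = 4.24/6.12 = 0.6928 m.
Velocity V = (1/n)*R^(2/3)*S^(1/2) = (1/0.039)*0.6928^(2/3)*0.0045^(1/2) = 1.3467 m/s.
Discharge Q = A * V = 4.24 * 1.3467 = 5.71 m^3/s.

5.71


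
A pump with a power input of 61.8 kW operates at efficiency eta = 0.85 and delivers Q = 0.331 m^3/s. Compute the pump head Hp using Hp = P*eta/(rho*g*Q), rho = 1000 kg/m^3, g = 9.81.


Pump head formula: Hp = P * eta / (rho * g * Q).
Numerator: P * eta = 61.8 * 1000 * 0.85 = 52530.0 W.
Denominator: rho * g * Q = 1000 * 9.81 * 0.331 = 3247.11.
Hp = 52530.0 / 3247.11 = 16.18 m.

16.18


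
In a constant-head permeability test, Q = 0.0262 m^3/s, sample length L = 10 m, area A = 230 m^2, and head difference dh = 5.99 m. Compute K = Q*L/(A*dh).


From K = Q*L / (A*dh):
Numerator: Q*L = 0.0262 * 10 = 0.262.
Denominator: A*dh = 230 * 5.99 = 1377.7.
K = 0.262 / 1377.7 = 0.00019 m/s.

0.00019


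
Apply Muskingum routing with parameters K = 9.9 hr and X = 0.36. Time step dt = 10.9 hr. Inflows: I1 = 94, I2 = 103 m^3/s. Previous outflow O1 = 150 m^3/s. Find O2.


Muskingum coefficients:
denom = 2*K*(1-X) + dt = 2*9.9*(1-0.36) + 10.9 = 23.572.
C0 = (dt - 2*K*X)/denom = (10.9 - 2*9.9*0.36)/23.572 = 0.16.
C1 = (dt + 2*K*X)/denom = (10.9 + 2*9.9*0.36)/23.572 = 0.7648.
C2 = (2*K*(1-X) - dt)/denom = 0.0752.
O2 = C0*I2 + C1*I1 + C2*O1
   = 0.16*103 + 0.7648*94 + 0.0752*150
   = 99.65 m^3/s.

99.65


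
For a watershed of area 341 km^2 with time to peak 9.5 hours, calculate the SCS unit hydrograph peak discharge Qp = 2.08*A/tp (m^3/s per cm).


SCS formula: Qp = 2.08 * A / tp.
Qp = 2.08 * 341 / 9.5
   = 709.28 / 9.5
   = 74.66 m^3/s per cm.

74.66


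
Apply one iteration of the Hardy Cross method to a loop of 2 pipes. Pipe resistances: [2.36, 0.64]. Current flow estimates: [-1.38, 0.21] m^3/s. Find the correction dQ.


Numerator terms (r*Q*|Q|): 2.36*-1.38*|-1.38| = -4.4944; 0.64*0.21*|0.21| = 0.0282.
Sum of numerator = -4.4662.
Denominator terms (r*|Q|): 2.36*|-1.38| = 3.2568; 0.64*|0.21| = 0.1344.
2 * sum of denominator = 2 * 3.3912 = 6.7824.
dQ = --4.4662 / 6.7824 = 0.6585 m^3/s.

0.6585


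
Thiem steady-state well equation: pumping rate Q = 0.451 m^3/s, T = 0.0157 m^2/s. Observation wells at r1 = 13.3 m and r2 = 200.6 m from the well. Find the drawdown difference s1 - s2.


Thiem equation: s1 - s2 = Q/(2*pi*T) * ln(r2/r1).
ln(r2/r1) = ln(200.6/13.3) = 2.7135.
Q/(2*pi*T) = 0.451 / (2*pi*0.0157) = 0.451 / 0.0986 = 4.5719.
s1 - s2 = 4.5719 * 2.7135 = 12.4061 m.

12.4061


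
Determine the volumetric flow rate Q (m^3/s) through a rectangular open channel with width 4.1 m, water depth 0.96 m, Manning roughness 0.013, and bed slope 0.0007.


For a rectangular channel, the cross-sectional area A = b * y = 4.1 * 0.96 = 3.94 m^2.
The wetted perimeter P = b + 2y = 4.1 + 2*0.96 = 6.02 m.
Hydraulic radius R = A/P = 3.94/6.02 = 0.6538 m.
Velocity V = (1/n)*R^(2/3)*S^(1/2) = (1/0.013)*0.6538^(2/3)*0.0007^(1/2) = 1.5331 m/s.
Discharge Q = A * V = 3.94 * 1.5331 = 6.034 m^3/s.

6.034


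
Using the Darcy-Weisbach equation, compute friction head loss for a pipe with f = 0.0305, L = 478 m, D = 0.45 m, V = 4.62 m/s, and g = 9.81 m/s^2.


Darcy-Weisbach equation: h_f = f * (L/D) * V^2/(2g).
f * L/D = 0.0305 * 478/0.45 = 32.3978.
V^2/(2g) = 4.62^2 / (2*9.81) = 21.3444 / 19.62 = 1.0879 m.
h_f = 32.3978 * 1.0879 = 35.245 m.

35.245


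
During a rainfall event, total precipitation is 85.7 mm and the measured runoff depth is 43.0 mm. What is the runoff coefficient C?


The runoff coefficient C = runoff depth / rainfall depth.
C = 43.0 / 85.7
  = 0.5018.

0.5018


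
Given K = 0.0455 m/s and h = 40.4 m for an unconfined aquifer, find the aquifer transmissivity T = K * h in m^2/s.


Transmissivity is defined as T = K * h.
T = 0.0455 * 40.4
  = 1.8382 m^2/s.

1.8382


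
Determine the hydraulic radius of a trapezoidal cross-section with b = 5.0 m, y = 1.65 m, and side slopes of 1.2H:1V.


For a trapezoidal section with side slope z:
A = (b + z*y)*y = (5.0 + 1.2*1.65)*1.65 = 11.517 m^2.
P = b + 2*y*sqrt(1 + z^2) = 5.0 + 2*1.65*sqrt(1 + 1.2^2) = 10.155 m.
R = A/P = 11.517 / 10.155 = 1.1341 m.

1.1341


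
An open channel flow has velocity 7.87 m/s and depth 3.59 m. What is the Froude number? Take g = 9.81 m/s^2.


The Froude number is defined as Fr = V / sqrt(g*y).
g*y = 9.81 * 3.59 = 35.2179.
sqrt(g*y) = sqrt(35.2179) = 5.9345.
Fr = 7.87 / 5.9345 = 1.3262.

1.3262


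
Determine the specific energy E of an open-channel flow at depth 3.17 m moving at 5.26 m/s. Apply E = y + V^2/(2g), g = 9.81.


Specific energy E = y + V^2/(2g).
Velocity head = V^2/(2g) = 5.26^2 / (2*9.81) = 27.6676 / 19.62 = 1.4102 m.
E = 3.17 + 1.4102 = 4.5802 m.

4.5802


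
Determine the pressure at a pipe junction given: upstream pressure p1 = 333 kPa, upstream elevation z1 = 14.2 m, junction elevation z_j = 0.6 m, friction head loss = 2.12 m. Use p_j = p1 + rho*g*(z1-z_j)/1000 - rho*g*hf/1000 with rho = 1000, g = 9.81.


Junction pressure: p_j = p1 + rho*g*(z1 - z_j)/1000 - rho*g*hf/1000.
Elevation term = 1000*9.81*(14.2 - 0.6)/1000 = 133.416 kPa.
Friction term = 1000*9.81*2.12/1000 = 20.797 kPa.
p_j = 333 + 133.416 - 20.797 = 445.62 kPa.

445.62


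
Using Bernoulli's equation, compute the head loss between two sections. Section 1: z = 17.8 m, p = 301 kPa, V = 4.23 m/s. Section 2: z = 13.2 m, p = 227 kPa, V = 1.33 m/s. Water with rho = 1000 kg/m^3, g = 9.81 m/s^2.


Total head at each section: H = z + p/(rho*g) + V^2/(2g).
H1 = 17.8 + 301*1000/(1000*9.81) + 4.23^2/(2*9.81)
   = 17.8 + 30.683 + 0.912
   = 49.395 m.
H2 = 13.2 + 227*1000/(1000*9.81) + 1.33^2/(2*9.81)
   = 13.2 + 23.14 + 0.0902
   = 36.43 m.
h_L = H1 - H2 = 49.395 - 36.43 = 12.965 m.

12.965


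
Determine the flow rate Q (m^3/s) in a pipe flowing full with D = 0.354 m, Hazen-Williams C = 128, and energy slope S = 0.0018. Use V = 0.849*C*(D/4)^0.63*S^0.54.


For a full circular pipe, R = D/4 = 0.354/4 = 0.0885 m.
V = 0.849 * 128 * 0.0885^0.63 * 0.0018^0.54
  = 0.849 * 128 * 0.217057 * 0.032949
  = 0.7772 m/s.
Pipe area A = pi*D^2/4 = pi*0.354^2/4 = 0.0984 m^2.
Q = A * V = 0.0984 * 0.7772 = 0.0765 m^3/s.

0.0765


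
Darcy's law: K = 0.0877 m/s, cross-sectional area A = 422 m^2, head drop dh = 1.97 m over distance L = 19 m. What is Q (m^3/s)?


Darcy's law: Q = K * A * i, where i = dh/L.
Hydraulic gradient i = 1.97 / 19 = 0.103684.
Q = 0.0877 * 422 * 0.103684
  = 3.8373 m^3/s.

3.8373


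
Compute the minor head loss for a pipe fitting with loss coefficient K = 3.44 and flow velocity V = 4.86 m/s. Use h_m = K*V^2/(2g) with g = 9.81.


Minor loss formula: h_m = K * V^2/(2g).
V^2 = 4.86^2 = 23.6196.
V^2/(2g) = 23.6196 / 19.62 = 1.2039 m.
h_m = 3.44 * 1.2039 = 4.1413 m.

4.1413


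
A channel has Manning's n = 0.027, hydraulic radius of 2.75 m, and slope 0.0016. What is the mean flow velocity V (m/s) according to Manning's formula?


Manning's equation gives V = (1/n) * R^(2/3) * S^(1/2).
First, compute R^(2/3) = 2.75^(2/3) = 1.9629.
Next, S^(1/2) = 0.0016^(1/2) = 0.04.
Then 1/n = 1/0.027 = 37.04.
V = 37.04 * 1.9629 * 0.04 = 2.9079 m/s.

2.9079


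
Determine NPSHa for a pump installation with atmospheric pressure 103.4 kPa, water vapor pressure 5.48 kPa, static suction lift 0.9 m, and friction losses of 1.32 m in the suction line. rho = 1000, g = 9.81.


NPSHa = p_atm/(rho*g) - z_s - hf_s - p_vap/(rho*g).
p_atm/(rho*g) = 103.4*1000 / (1000*9.81) = 10.54 m.
p_vap/(rho*g) = 5.48*1000 / (1000*9.81) = 0.559 m.
NPSHa = 10.54 - 0.9 - 1.32 - 0.559
      = 7.76 m.

7.76


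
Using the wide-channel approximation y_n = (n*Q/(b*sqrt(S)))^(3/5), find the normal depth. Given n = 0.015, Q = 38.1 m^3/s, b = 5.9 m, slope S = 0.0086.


We use the wide-channel approximation y_n = (n*Q/(b*sqrt(S)))^(3/5).
sqrt(S) = sqrt(0.0086) = 0.092736.
Numerator: n*Q = 0.015 * 38.1 = 0.5715.
Denominator: b*sqrt(S) = 5.9 * 0.092736 = 0.547142.
arg = 1.0445.
y_n = 1.0445^(3/5) = 1.0265 m.

1.0265


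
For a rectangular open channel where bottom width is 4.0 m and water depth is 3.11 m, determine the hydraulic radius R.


For a rectangular section:
Flow area A = b * y = 4.0 * 3.11 = 12.44 m^2.
Wetted perimeter P = b + 2y = 4.0 + 2*3.11 = 10.22 m.
Hydraulic radius R = A/P = 12.44 / 10.22 = 1.2172 m.

1.2172


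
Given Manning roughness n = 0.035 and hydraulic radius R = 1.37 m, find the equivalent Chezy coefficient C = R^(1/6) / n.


The Chezy coefficient relates to Manning's n through C = R^(1/6) / n.
R^(1/6) = 1.37^(1/6) = 1.053869.
C = 1.053869 / 0.035 = 30.11 m^(1/2)/s.

30.11


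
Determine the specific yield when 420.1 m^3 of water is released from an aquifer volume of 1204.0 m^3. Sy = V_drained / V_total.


Specific yield Sy = Volume drained / Total volume.
Sy = 420.1 / 1204.0
   = 0.3489.

0.3489


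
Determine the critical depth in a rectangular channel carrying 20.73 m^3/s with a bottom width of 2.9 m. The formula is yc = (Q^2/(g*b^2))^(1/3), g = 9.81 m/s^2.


Using yc = (Q^2 / (g * b^2))^(1/3):
Q^2 = 20.73^2 = 429.73.
g * b^2 = 9.81 * 2.9^2 = 9.81 * 8.41 = 82.5.
Q^2 / (g*b^2) = 429.73 / 82.5 = 5.2088.
yc = 5.2088^(1/3) = 1.7334 m.

1.7334


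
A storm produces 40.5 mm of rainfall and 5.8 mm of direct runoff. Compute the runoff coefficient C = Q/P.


The runoff coefficient C = runoff depth / rainfall depth.
C = 5.8 / 40.5
  = 0.1432.

0.1432


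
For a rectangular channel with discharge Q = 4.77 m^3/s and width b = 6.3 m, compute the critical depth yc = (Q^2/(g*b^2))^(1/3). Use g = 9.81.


Using yc = (Q^2 / (g * b^2))^(1/3):
Q^2 = 4.77^2 = 22.75.
g * b^2 = 9.81 * 6.3^2 = 9.81 * 39.69 = 389.36.
Q^2 / (g*b^2) = 22.75 / 389.36 = 0.0584.
yc = 0.0584^(1/3) = 0.3881 m.

0.3881


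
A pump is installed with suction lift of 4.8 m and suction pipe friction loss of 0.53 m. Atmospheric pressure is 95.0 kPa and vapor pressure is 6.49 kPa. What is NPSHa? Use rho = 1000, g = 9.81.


NPSHa = p_atm/(rho*g) - z_s - hf_s - p_vap/(rho*g).
p_atm/(rho*g) = 95.0*1000 / (1000*9.81) = 9.684 m.
p_vap/(rho*g) = 6.49*1000 / (1000*9.81) = 0.662 m.
NPSHa = 9.684 - 4.8 - 0.53 - 0.662
      = 3.69 m.

3.69


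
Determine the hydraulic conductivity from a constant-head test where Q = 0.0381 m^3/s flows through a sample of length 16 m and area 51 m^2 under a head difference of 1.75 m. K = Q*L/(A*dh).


From K = Q*L / (A*dh):
Numerator: Q*L = 0.0381 * 16 = 0.6096.
Denominator: A*dh = 51 * 1.75 = 89.25.
K = 0.6096 / 89.25 = 0.00683 m/s.

0.00683


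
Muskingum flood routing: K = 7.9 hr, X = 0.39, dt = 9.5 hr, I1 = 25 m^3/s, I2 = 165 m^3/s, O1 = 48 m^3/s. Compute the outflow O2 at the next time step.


Muskingum coefficients:
denom = 2*K*(1-X) + dt = 2*7.9*(1-0.39) + 9.5 = 19.138.
C0 = (dt - 2*K*X)/denom = (9.5 - 2*7.9*0.39)/19.138 = 0.1744.
C1 = (dt + 2*K*X)/denom = (9.5 + 2*7.9*0.39)/19.138 = 0.8184.
C2 = (2*K*(1-X) - dt)/denom = 0.0072.
O2 = C0*I2 + C1*I1 + C2*O1
   = 0.1744*165 + 0.8184*25 + 0.0072*48
   = 49.58 m^3/s.

49.58


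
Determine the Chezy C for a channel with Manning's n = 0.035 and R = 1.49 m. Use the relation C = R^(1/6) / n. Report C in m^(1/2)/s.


The Chezy coefficient relates to Manning's n through C = R^(1/6) / n.
R^(1/6) = 1.49^(1/6) = 1.068721.
C = 1.068721 / 0.035 = 30.53 m^(1/2)/s.

30.53


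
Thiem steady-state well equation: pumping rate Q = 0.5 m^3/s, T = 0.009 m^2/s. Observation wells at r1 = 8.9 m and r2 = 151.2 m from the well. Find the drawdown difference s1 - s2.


Thiem equation: s1 - s2 = Q/(2*pi*T) * ln(r2/r1).
ln(r2/r1) = ln(151.2/8.9) = 2.8326.
Q/(2*pi*T) = 0.5 / (2*pi*0.009) = 0.5 / 0.0565 = 8.8419.
s1 - s2 = 8.8419 * 2.8326 = 25.0453 m.

25.0453


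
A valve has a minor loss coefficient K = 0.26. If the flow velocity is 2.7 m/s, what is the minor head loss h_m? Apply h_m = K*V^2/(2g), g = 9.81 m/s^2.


Minor loss formula: h_m = K * V^2/(2g).
V^2 = 2.7^2 = 7.29.
V^2/(2g) = 7.29 / 19.62 = 0.3716 m.
h_m = 0.26 * 0.3716 = 0.0966 m.

0.0966


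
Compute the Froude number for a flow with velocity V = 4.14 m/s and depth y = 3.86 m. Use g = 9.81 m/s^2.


The Froude number is defined as Fr = V / sqrt(g*y).
g*y = 9.81 * 3.86 = 37.8666.
sqrt(g*y) = sqrt(37.8666) = 6.1536.
Fr = 4.14 / 6.1536 = 0.6728.

0.6728


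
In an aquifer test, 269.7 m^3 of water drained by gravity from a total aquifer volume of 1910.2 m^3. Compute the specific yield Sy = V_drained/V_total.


Specific yield Sy = Volume drained / Total volume.
Sy = 269.7 / 1910.2
   = 0.1412.

0.1412


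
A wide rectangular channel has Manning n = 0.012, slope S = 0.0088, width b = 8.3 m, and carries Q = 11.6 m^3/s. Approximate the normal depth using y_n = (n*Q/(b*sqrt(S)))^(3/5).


We use the wide-channel approximation y_n = (n*Q/(b*sqrt(S)))^(3/5).
sqrt(S) = sqrt(0.0088) = 0.093808.
Numerator: n*Q = 0.012 * 11.6 = 0.1392.
Denominator: b*sqrt(S) = 8.3 * 0.093808 = 0.778606.
arg = 0.1788.
y_n = 0.1788^(3/5) = 0.356 m.

0.356


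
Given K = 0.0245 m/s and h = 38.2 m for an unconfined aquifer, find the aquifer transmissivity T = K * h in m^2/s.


Transmissivity is defined as T = K * h.
T = 0.0245 * 38.2
  = 0.9359 m^2/s.

0.9359


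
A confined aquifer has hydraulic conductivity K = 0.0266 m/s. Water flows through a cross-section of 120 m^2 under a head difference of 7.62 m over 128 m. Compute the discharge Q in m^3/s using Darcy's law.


Darcy's law: Q = K * A * i, where i = dh/L.
Hydraulic gradient i = 7.62 / 128 = 0.059531.
Q = 0.0266 * 120 * 0.059531
  = 0.19 m^3/s.

0.19


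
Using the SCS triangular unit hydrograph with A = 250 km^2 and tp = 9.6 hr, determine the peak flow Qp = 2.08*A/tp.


SCS formula: Qp = 2.08 * A / tp.
Qp = 2.08 * 250 / 9.6
   = 520.0 / 9.6
   = 54.17 m^3/s per cm.

54.17


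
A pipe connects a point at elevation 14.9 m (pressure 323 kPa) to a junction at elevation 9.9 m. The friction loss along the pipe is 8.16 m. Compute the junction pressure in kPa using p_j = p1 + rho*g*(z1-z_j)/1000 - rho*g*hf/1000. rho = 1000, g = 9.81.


Junction pressure: p_j = p1 + rho*g*(z1 - z_j)/1000 - rho*g*hf/1000.
Elevation term = 1000*9.81*(14.9 - 9.9)/1000 = 49.05 kPa.
Friction term = 1000*9.81*8.16/1000 = 80.05 kPa.
p_j = 323 + 49.05 - 80.05 = 292.0 kPa.

292.0


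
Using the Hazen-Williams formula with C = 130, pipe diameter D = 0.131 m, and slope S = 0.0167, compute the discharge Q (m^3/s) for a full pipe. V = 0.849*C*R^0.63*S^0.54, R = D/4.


For a full circular pipe, R = D/4 = 0.131/4 = 0.0328 m.
V = 0.849 * 130 * 0.0328^0.63 * 0.0167^0.54
  = 0.849 * 130 * 0.116033 * 0.109715
  = 1.4051 m/s.
Pipe area A = pi*D^2/4 = pi*0.131^2/4 = 0.0135 m^2.
Q = A * V = 0.0135 * 1.4051 = 0.0189 m^3/s.

0.0189


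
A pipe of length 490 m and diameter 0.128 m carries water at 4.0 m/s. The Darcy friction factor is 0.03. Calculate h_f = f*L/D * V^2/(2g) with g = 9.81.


Darcy-Weisbach equation: h_f = f * (L/D) * V^2/(2g).
f * L/D = 0.03 * 490/0.128 = 114.8437.
V^2/(2g) = 4.0^2 / (2*9.81) = 16.0 / 19.62 = 0.8155 m.
h_f = 114.8437 * 0.8155 = 93.654 m.

93.654


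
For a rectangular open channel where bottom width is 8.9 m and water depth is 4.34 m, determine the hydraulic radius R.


For a rectangular section:
Flow area A = b * y = 8.9 * 4.34 = 38.63 m^2.
Wetted perimeter P = b + 2y = 8.9 + 2*4.34 = 17.58 m.
Hydraulic radius R = A/P = 38.63 / 17.58 = 2.1972 m.

2.1972


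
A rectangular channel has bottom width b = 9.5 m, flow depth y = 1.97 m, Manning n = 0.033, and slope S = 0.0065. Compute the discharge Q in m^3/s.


For a rectangular channel, the cross-sectional area A = b * y = 9.5 * 1.97 = 18.71 m^2.
The wetted perimeter P = b + 2y = 9.5 + 2*1.97 = 13.44 m.
Hydraulic radius R = A/P = 18.71/13.44 = 1.3925 m.
Velocity V = (1/n)*R^(2/3)*S^(1/2) = (1/0.033)*1.3925^(2/3)*0.0065^(1/2) = 3.0465 m/s.
Discharge Q = A * V = 18.71 * 3.0465 = 57.016 m^3/s.

57.016


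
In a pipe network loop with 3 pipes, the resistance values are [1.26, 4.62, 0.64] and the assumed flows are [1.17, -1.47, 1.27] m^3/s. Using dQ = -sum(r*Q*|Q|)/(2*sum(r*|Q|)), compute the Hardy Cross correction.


Numerator terms (r*Q*|Q|): 1.26*1.17*|1.17| = 1.7248; 4.62*-1.47*|-1.47| = -9.9834; 0.64*1.27*|1.27| = 1.0323.
Sum of numerator = -7.2263.
Denominator terms (r*|Q|): 1.26*|1.17| = 1.4742; 4.62*|-1.47| = 6.7914; 0.64*|1.27| = 0.8128.
2 * sum of denominator = 2 * 9.0784 = 18.1568.
dQ = --7.2263 / 18.1568 = 0.398 m^3/s.

0.398


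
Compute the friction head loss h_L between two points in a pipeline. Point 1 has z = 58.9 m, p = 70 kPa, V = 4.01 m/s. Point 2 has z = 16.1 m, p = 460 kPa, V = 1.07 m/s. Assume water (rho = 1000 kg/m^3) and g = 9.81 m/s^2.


Total head at each section: H = z + p/(rho*g) + V^2/(2g).
H1 = 58.9 + 70*1000/(1000*9.81) + 4.01^2/(2*9.81)
   = 58.9 + 7.136 + 0.8196
   = 66.855 m.
H2 = 16.1 + 460*1000/(1000*9.81) + 1.07^2/(2*9.81)
   = 16.1 + 46.891 + 0.0584
   = 63.049 m.
h_L = H1 - H2 = 66.855 - 63.049 = 3.806 m.

3.806


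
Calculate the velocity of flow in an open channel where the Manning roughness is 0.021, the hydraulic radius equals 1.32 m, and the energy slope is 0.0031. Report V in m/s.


Manning's equation gives V = (1/n) * R^(2/3) * S^(1/2).
First, compute R^(2/3) = 1.32^(2/3) = 1.2033.
Next, S^(1/2) = 0.0031^(1/2) = 0.055678.
Then 1/n = 1/0.021 = 47.62.
V = 47.62 * 1.2033 * 0.055678 = 3.1904 m/s.

3.1904


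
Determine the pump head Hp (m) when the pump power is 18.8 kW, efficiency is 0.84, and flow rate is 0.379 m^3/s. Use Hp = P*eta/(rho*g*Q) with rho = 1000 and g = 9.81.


Pump head formula: Hp = P * eta / (rho * g * Q).
Numerator: P * eta = 18.8 * 1000 * 0.84 = 15792.0 W.
Denominator: rho * g * Q = 1000 * 9.81 * 0.379 = 3717.99.
Hp = 15792.0 / 3717.99 = 4.25 m.

4.25


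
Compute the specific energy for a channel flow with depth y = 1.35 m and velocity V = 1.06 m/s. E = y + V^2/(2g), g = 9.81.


Specific energy E = y + V^2/(2g).
Velocity head = V^2/(2g) = 1.06^2 / (2*9.81) = 1.1236 / 19.62 = 0.0573 m.
E = 1.35 + 0.0573 = 1.4073 m.

1.4073


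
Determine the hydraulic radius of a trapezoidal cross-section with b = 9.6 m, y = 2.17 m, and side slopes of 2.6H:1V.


For a trapezoidal section with side slope z:
A = (b + z*y)*y = (9.6 + 2.6*2.17)*2.17 = 33.075 m^2.
P = b + 2*y*sqrt(1 + z^2) = 9.6 + 2*2.17*sqrt(1 + 2.6^2) = 21.69 m.
R = A/P = 33.075 / 21.69 = 1.5249 m.

1.5249


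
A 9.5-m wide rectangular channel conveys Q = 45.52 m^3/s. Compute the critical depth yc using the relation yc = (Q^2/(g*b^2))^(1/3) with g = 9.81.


Using yc = (Q^2 / (g * b^2))^(1/3):
Q^2 = 45.52^2 = 2072.07.
g * b^2 = 9.81 * 9.5^2 = 9.81 * 90.25 = 885.35.
Q^2 / (g*b^2) = 2072.07 / 885.35 = 2.3404.
yc = 2.3404^(1/3) = 1.3277 m.

1.3277


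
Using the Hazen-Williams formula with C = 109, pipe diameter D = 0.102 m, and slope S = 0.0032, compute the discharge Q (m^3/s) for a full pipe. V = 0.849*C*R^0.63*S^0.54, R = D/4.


For a full circular pipe, R = D/4 = 0.102/4 = 0.0255 m.
V = 0.849 * 109 * 0.0255^0.63 * 0.0032^0.54
  = 0.849 * 109 * 0.099111 * 0.044955
  = 0.4123 m/s.
Pipe area A = pi*D^2/4 = pi*0.102^2/4 = 0.0082 m^2.
Q = A * V = 0.0082 * 0.4123 = 0.0034 m^3/s.

0.0034


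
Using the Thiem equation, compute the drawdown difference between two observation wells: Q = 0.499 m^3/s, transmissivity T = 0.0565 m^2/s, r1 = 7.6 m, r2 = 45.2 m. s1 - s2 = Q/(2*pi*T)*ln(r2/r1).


Thiem equation: s1 - s2 = Q/(2*pi*T) * ln(r2/r1).
ln(r2/r1) = ln(45.2/7.6) = 1.7829.
Q/(2*pi*T) = 0.499 / (2*pi*0.0565) = 0.499 / 0.355 = 1.4056.
s1 - s2 = 1.4056 * 1.7829 = 2.5062 m.

2.5062


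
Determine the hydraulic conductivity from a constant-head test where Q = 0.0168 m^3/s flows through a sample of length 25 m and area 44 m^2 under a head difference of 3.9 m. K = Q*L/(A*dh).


From K = Q*L / (A*dh):
Numerator: Q*L = 0.0168 * 25 = 0.42.
Denominator: A*dh = 44 * 3.9 = 171.6.
K = 0.42 / 171.6 = 0.002448 m/s.

0.002448


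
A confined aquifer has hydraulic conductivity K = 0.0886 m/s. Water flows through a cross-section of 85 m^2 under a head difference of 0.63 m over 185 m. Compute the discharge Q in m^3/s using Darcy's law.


Darcy's law: Q = K * A * i, where i = dh/L.
Hydraulic gradient i = 0.63 / 185 = 0.003405.
Q = 0.0886 * 85 * 0.003405
  = 0.0256 m^3/s.

0.0256


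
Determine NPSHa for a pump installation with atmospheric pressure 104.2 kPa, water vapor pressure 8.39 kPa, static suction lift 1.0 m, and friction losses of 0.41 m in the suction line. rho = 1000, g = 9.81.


NPSHa = p_atm/(rho*g) - z_s - hf_s - p_vap/(rho*g).
p_atm/(rho*g) = 104.2*1000 / (1000*9.81) = 10.622 m.
p_vap/(rho*g) = 8.39*1000 / (1000*9.81) = 0.855 m.
NPSHa = 10.622 - 1.0 - 0.41 - 0.855
      = 8.36 m.

8.36


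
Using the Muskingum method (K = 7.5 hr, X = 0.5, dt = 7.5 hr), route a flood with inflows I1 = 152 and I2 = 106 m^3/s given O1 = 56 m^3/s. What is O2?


Muskingum coefficients:
denom = 2*K*(1-X) + dt = 2*7.5*(1-0.5) + 7.5 = 15.0.
C0 = (dt - 2*K*X)/denom = (7.5 - 2*7.5*0.5)/15.0 = 0.0.
C1 = (dt + 2*K*X)/denom = (7.5 + 2*7.5*0.5)/15.0 = 1.0.
C2 = (2*K*(1-X) - dt)/denom = 0.0.
O2 = C0*I2 + C1*I1 + C2*O1
   = 0.0*106 + 1.0*152 + 0.0*56
   = 152.0 m^3/s.

152.0


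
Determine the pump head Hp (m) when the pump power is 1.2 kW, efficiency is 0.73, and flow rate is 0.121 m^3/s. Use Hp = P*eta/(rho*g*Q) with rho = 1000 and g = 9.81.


Pump head formula: Hp = P * eta / (rho * g * Q).
Numerator: P * eta = 1.2 * 1000 * 0.73 = 876.0 W.
Denominator: rho * g * Q = 1000 * 9.81 * 0.121 = 1187.01.
Hp = 876.0 / 1187.01 = 0.74 m.

0.74


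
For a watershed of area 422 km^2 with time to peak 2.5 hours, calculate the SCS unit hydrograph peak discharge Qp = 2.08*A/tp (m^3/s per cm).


SCS formula: Qp = 2.08 * A / tp.
Qp = 2.08 * 422 / 2.5
   = 877.76 / 2.5
   = 351.1 m^3/s per cm.

351.1


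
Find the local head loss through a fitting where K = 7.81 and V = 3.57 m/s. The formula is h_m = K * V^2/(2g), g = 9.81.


Minor loss formula: h_m = K * V^2/(2g).
V^2 = 3.57^2 = 12.7449.
V^2/(2g) = 12.7449 / 19.62 = 0.6496 m.
h_m = 7.81 * 0.6496 = 5.0733 m.

5.0733


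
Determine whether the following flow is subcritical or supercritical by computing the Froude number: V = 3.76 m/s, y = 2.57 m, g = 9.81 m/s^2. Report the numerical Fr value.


The Froude number is defined as Fr = V / sqrt(g*y).
g*y = 9.81 * 2.57 = 25.2117.
sqrt(g*y) = sqrt(25.2117) = 5.0211.
Fr = 3.76 / 5.0211 = 0.7488.
Since Fr < 1, the flow is subcritical.

0.7488


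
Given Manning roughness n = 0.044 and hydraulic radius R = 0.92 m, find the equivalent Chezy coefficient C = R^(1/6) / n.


The Chezy coefficient relates to Manning's n through C = R^(1/6) / n.
R^(1/6) = 0.92^(1/6) = 0.986199.
C = 0.986199 / 0.044 = 22.41 m^(1/2)/s.

22.41


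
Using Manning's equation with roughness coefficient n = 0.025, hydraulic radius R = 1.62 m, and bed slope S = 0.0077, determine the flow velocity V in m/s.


Manning's equation gives V = (1/n) * R^(2/3) * S^(1/2).
First, compute R^(2/3) = 1.62^(2/3) = 1.3794.
Next, S^(1/2) = 0.0077^(1/2) = 0.08775.
Then 1/n = 1/0.025 = 40.0.
V = 40.0 * 1.3794 * 0.08775 = 4.8415 m/s.

4.8415


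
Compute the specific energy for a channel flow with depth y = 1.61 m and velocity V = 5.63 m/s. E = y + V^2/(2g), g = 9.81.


Specific energy E = y + V^2/(2g).
Velocity head = V^2/(2g) = 5.63^2 / (2*9.81) = 31.6969 / 19.62 = 1.6155 m.
E = 1.61 + 1.6155 = 3.2255 m.

3.2255


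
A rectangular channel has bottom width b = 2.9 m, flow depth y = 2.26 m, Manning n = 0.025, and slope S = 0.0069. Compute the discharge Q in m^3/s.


For a rectangular channel, the cross-sectional area A = b * y = 2.9 * 2.26 = 6.55 m^2.
The wetted perimeter P = b + 2y = 2.9 + 2*2.26 = 7.42 m.
Hydraulic radius R = A/P = 6.55/7.42 = 0.8833 m.
Velocity V = (1/n)*R^(2/3)*S^(1/2) = (1/0.025)*0.8833^(2/3)*0.0069^(1/2) = 3.0588 m/s.
Discharge Q = A * V = 6.55 * 3.0588 = 20.047 m^3/s.

20.047


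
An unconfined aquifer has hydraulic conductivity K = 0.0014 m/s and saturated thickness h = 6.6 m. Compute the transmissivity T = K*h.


Transmissivity is defined as T = K * h.
T = 0.0014 * 6.6
  = 0.0092 m^2/s.

0.0092


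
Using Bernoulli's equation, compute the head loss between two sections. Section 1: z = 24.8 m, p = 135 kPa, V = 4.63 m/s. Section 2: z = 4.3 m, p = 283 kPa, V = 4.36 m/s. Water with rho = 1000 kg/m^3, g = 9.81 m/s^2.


Total head at each section: H = z + p/(rho*g) + V^2/(2g).
H1 = 24.8 + 135*1000/(1000*9.81) + 4.63^2/(2*9.81)
   = 24.8 + 13.761 + 1.0926
   = 39.654 m.
H2 = 4.3 + 283*1000/(1000*9.81) + 4.36^2/(2*9.81)
   = 4.3 + 28.848 + 0.9689
   = 34.117 m.
h_L = H1 - H2 = 39.654 - 34.117 = 5.537 m.

5.537


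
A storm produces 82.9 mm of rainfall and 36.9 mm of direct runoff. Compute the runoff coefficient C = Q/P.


The runoff coefficient C = runoff depth / rainfall depth.
C = 36.9 / 82.9
  = 0.4451.

0.4451


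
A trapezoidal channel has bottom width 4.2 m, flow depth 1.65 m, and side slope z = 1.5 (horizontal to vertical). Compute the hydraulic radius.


For a trapezoidal section with side slope z:
A = (b + z*y)*y = (4.2 + 1.5*1.65)*1.65 = 11.014 m^2.
P = b + 2*y*sqrt(1 + z^2) = 4.2 + 2*1.65*sqrt(1 + 1.5^2) = 10.149 m.
R = A/P = 11.014 / 10.149 = 1.0852 m.

1.0852


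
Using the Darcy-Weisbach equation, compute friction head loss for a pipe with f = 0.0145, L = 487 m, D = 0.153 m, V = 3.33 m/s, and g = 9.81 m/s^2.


Darcy-Weisbach equation: h_f = f * (L/D) * V^2/(2g).
f * L/D = 0.0145 * 487/0.153 = 46.1536.
V^2/(2g) = 3.33^2 / (2*9.81) = 11.0889 / 19.62 = 0.5652 m.
h_f = 46.1536 * 0.5652 = 26.085 m.

26.085


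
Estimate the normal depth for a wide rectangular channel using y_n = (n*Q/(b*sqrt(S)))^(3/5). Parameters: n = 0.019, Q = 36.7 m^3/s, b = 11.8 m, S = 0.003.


We use the wide-channel approximation y_n = (n*Q/(b*sqrt(S)))^(3/5).
sqrt(S) = sqrt(0.003) = 0.054772.
Numerator: n*Q = 0.019 * 36.7 = 0.6973.
Denominator: b*sqrt(S) = 11.8 * 0.054772 = 0.64631.
arg = 1.0789.
y_n = 1.0789^(3/5) = 1.0466 m.

1.0466


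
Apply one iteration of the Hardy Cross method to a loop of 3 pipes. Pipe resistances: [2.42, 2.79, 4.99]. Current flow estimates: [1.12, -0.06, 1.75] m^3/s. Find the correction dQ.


Numerator terms (r*Q*|Q|): 2.42*1.12*|1.12| = 3.0356; 2.79*-0.06*|-0.06| = -0.01; 4.99*1.75*|1.75| = 15.2819.
Sum of numerator = 18.3075.
Denominator terms (r*|Q|): 2.42*|1.12| = 2.7104; 2.79*|-0.06| = 0.1674; 4.99*|1.75| = 8.7325.
2 * sum of denominator = 2 * 11.6103 = 23.2206.
dQ = -18.3075 / 23.2206 = -0.7884 m^3/s.

-0.7884


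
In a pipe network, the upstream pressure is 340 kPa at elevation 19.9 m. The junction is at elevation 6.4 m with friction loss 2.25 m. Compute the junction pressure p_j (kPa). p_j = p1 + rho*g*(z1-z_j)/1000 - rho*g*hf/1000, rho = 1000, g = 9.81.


Junction pressure: p_j = p1 + rho*g*(z1 - z_j)/1000 - rho*g*hf/1000.
Elevation term = 1000*9.81*(19.9 - 6.4)/1000 = 132.435 kPa.
Friction term = 1000*9.81*2.25/1000 = 22.073 kPa.
p_j = 340 + 132.435 - 22.073 = 450.36 kPa.

450.36


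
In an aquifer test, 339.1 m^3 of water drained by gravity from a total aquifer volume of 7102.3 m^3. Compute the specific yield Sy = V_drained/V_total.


Specific yield Sy = Volume drained / Total volume.
Sy = 339.1 / 7102.3
   = 0.0477.

0.0477


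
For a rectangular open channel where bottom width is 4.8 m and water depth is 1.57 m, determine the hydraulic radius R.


For a rectangular section:
Flow area A = b * y = 4.8 * 1.57 = 7.54 m^2.
Wetted perimeter P = b + 2y = 4.8 + 2*1.57 = 7.94 m.
Hydraulic radius R = A/P = 7.54 / 7.94 = 0.9491 m.

0.9491


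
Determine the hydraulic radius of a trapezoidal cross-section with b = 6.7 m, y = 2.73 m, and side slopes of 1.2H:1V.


For a trapezoidal section with side slope z:
A = (b + z*y)*y = (6.7 + 1.2*2.73)*2.73 = 27.234 m^2.
P = b + 2*y*sqrt(1 + z^2) = 6.7 + 2*2.73*sqrt(1 + 1.2^2) = 15.229 m.
R = A/P = 27.234 / 15.229 = 1.7884 m.

1.7884


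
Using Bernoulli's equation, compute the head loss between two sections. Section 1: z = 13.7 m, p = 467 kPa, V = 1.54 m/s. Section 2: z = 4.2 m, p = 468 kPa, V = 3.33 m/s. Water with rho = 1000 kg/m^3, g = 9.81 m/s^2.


Total head at each section: H = z + p/(rho*g) + V^2/(2g).
H1 = 13.7 + 467*1000/(1000*9.81) + 1.54^2/(2*9.81)
   = 13.7 + 47.604 + 0.1209
   = 61.425 m.
H2 = 4.2 + 468*1000/(1000*9.81) + 3.33^2/(2*9.81)
   = 4.2 + 47.706 + 0.5652
   = 52.472 m.
h_L = H1 - H2 = 61.425 - 52.472 = 8.954 m.

8.954


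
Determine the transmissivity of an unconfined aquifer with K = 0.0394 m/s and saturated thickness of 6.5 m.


Transmissivity is defined as T = K * h.
T = 0.0394 * 6.5
  = 0.2561 m^2/s.

0.2561


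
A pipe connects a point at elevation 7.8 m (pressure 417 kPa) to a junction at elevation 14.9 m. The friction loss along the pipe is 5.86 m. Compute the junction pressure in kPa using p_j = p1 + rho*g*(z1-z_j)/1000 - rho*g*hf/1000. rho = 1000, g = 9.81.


Junction pressure: p_j = p1 + rho*g*(z1 - z_j)/1000 - rho*g*hf/1000.
Elevation term = 1000*9.81*(7.8 - 14.9)/1000 = -69.651 kPa.
Friction term = 1000*9.81*5.86/1000 = 57.487 kPa.
p_j = 417 + -69.651 - 57.487 = 289.86 kPa.

289.86


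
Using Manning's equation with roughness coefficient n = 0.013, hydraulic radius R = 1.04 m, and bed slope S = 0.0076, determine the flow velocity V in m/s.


Manning's equation gives V = (1/n) * R^(2/3) * S^(1/2).
First, compute R^(2/3) = 1.04^(2/3) = 1.0265.
Next, S^(1/2) = 0.0076^(1/2) = 0.087178.
Then 1/n = 1/0.013 = 76.92.
V = 76.92 * 1.0265 * 0.087178 = 6.8837 m/s.

6.8837


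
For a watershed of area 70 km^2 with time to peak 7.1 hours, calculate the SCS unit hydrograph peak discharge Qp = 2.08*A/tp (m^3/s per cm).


SCS formula: Qp = 2.08 * A / tp.
Qp = 2.08 * 70 / 7.1
   = 145.6 / 7.1
   = 20.51 m^3/s per cm.

20.51


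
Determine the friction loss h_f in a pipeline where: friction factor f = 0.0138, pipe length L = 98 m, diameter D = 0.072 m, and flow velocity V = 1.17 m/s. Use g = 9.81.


Darcy-Weisbach equation: h_f = f * (L/D) * V^2/(2g).
f * L/D = 0.0138 * 98/0.072 = 18.7833.
V^2/(2g) = 1.17^2 / (2*9.81) = 1.3689 / 19.62 = 0.0698 m.
h_f = 18.7833 * 0.0698 = 1.311 m.

1.311


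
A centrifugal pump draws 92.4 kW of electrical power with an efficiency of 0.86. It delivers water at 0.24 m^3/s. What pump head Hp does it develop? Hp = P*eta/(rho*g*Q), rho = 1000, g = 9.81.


Pump head formula: Hp = P * eta / (rho * g * Q).
Numerator: P * eta = 92.4 * 1000 * 0.86 = 79464.0 W.
Denominator: rho * g * Q = 1000 * 9.81 * 0.24 = 2354.4.
Hp = 79464.0 / 2354.4 = 33.75 m.

33.75


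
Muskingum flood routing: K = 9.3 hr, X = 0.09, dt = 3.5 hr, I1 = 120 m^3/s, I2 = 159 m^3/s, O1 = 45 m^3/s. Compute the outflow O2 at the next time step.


Muskingum coefficients:
denom = 2*K*(1-X) + dt = 2*9.3*(1-0.09) + 3.5 = 20.426.
C0 = (dt - 2*K*X)/denom = (3.5 - 2*9.3*0.09)/20.426 = 0.0894.
C1 = (dt + 2*K*X)/denom = (3.5 + 2*9.3*0.09)/20.426 = 0.2533.
C2 = (2*K*(1-X) - dt)/denom = 0.6573.
O2 = C0*I2 + C1*I1 + C2*O1
   = 0.0894*159 + 0.2533*120 + 0.6573*45
   = 74.19 m^3/s.

74.19


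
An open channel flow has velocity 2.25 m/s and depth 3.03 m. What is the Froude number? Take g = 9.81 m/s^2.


The Froude number is defined as Fr = V / sqrt(g*y).
g*y = 9.81 * 3.03 = 29.7243.
sqrt(g*y) = sqrt(29.7243) = 5.452.
Fr = 2.25 / 5.452 = 0.4127.

0.4127


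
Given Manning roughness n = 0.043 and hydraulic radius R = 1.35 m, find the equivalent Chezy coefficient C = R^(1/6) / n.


The Chezy coefficient relates to Manning's n through C = R^(1/6) / n.
R^(1/6) = 1.35^(1/6) = 1.051289.
C = 1.051289 / 0.043 = 24.45 m^(1/2)/s.

24.45


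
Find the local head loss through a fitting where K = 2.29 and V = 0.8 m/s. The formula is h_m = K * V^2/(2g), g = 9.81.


Minor loss formula: h_m = K * V^2/(2g).
V^2 = 0.8^2 = 0.64.
V^2/(2g) = 0.64 / 19.62 = 0.0326 m.
h_m = 2.29 * 0.0326 = 0.0747 m.

0.0747


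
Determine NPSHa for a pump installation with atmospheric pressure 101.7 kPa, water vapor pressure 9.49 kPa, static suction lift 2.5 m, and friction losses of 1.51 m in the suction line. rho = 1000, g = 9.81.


NPSHa = p_atm/(rho*g) - z_s - hf_s - p_vap/(rho*g).
p_atm/(rho*g) = 101.7*1000 / (1000*9.81) = 10.367 m.
p_vap/(rho*g) = 9.49*1000 / (1000*9.81) = 0.967 m.
NPSHa = 10.367 - 2.5 - 1.51 - 0.967
      = 5.39 m.

5.39


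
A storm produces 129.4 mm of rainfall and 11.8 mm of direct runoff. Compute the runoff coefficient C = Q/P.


The runoff coefficient C = runoff depth / rainfall depth.
C = 11.8 / 129.4
  = 0.0912.

0.0912


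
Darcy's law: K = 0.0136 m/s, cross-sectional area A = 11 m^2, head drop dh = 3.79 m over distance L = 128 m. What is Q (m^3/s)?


Darcy's law: Q = K * A * i, where i = dh/L.
Hydraulic gradient i = 3.79 / 128 = 0.029609.
Q = 0.0136 * 11 * 0.029609
  = 0.0044 m^3/s.

0.0044


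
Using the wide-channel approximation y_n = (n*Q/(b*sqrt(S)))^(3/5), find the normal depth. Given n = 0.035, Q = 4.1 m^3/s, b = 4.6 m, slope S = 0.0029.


We use the wide-channel approximation y_n = (n*Q/(b*sqrt(S)))^(3/5).
sqrt(S) = sqrt(0.0029) = 0.053852.
Numerator: n*Q = 0.035 * 4.1 = 0.1435.
Denominator: b*sqrt(S) = 4.6 * 0.053852 = 0.247719.
arg = 0.5793.
y_n = 0.5793^(3/5) = 0.7207 m.

0.7207


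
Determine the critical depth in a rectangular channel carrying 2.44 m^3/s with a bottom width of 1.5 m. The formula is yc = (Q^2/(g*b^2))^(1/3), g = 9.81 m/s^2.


Using yc = (Q^2 / (g * b^2))^(1/3):
Q^2 = 2.44^2 = 5.95.
g * b^2 = 9.81 * 1.5^2 = 9.81 * 2.25 = 22.07.
Q^2 / (g*b^2) = 5.95 / 22.07 = 0.2696.
yc = 0.2696^(1/3) = 0.6461 m.

0.6461


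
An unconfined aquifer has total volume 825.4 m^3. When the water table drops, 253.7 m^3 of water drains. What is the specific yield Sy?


Specific yield Sy = Volume drained / Total volume.
Sy = 253.7 / 825.4
   = 0.3074.

0.3074


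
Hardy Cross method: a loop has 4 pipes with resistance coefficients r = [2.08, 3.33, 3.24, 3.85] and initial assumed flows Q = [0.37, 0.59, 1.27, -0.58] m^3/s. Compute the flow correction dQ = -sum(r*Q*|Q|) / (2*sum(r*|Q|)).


Numerator terms (r*Q*|Q|): 2.08*0.37*|0.37| = 0.2848; 3.33*0.59*|0.59| = 1.1592; 3.24*1.27*|1.27| = 5.2258; 3.85*-0.58*|-0.58| = -1.2951.
Sum of numerator = 5.3746.
Denominator terms (r*|Q|): 2.08*|0.37| = 0.7696; 3.33*|0.59| = 1.9647; 3.24*|1.27| = 4.1148; 3.85*|-0.58| = 2.233.
2 * sum of denominator = 2 * 9.0821 = 18.1642.
dQ = -5.3746 / 18.1642 = -0.2959 m^3/s.

-0.2959


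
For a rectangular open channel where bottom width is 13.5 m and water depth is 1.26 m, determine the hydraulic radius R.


For a rectangular section:
Flow area A = b * y = 13.5 * 1.26 = 17.01 m^2.
Wetted perimeter P = b + 2y = 13.5 + 2*1.26 = 16.02 m.
Hydraulic radius R = A/P = 17.01 / 16.02 = 1.0618 m.

1.0618
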